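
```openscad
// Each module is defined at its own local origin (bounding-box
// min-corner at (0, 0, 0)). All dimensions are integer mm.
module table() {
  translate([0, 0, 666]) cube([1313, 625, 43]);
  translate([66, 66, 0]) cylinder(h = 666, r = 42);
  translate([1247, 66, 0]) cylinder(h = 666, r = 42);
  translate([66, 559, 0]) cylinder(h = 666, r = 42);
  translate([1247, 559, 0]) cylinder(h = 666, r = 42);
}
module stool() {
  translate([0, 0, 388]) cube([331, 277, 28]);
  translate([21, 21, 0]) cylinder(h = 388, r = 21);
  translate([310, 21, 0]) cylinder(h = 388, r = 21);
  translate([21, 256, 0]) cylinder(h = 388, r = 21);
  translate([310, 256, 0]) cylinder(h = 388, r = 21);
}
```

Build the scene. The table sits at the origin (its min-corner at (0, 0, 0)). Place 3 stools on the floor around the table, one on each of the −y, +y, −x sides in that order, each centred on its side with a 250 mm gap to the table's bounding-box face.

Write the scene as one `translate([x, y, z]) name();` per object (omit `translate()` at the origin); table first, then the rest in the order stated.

table();
translate([491, -527, 0]) stool();
translate([491, 875, 0]) stool();
translate([-581, 174, 0]) stool();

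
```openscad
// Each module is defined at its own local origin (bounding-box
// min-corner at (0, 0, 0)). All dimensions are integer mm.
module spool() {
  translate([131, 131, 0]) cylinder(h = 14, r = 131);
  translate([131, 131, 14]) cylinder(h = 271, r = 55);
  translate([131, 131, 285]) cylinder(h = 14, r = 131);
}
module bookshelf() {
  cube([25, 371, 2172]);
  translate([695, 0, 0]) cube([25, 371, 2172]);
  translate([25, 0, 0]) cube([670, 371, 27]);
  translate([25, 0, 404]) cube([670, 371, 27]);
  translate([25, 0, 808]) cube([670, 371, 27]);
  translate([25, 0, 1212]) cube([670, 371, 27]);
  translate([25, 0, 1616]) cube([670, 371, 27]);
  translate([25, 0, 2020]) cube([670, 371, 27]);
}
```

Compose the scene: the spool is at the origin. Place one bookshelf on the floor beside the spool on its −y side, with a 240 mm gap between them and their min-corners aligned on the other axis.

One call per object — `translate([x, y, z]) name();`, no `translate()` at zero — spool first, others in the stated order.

spool();
translate([0, -611, 0]) bookshelf();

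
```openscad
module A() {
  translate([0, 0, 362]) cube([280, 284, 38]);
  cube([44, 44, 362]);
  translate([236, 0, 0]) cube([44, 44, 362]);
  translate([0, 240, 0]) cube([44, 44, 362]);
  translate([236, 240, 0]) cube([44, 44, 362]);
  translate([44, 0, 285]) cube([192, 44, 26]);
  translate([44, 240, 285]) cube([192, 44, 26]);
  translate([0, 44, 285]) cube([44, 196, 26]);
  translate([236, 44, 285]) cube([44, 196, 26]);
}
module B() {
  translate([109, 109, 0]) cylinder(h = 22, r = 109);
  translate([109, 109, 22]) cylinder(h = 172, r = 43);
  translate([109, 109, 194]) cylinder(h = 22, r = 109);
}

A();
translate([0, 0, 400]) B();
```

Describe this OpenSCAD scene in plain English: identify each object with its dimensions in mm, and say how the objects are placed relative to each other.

A is a four-legged stool. The seat is 280×284 mm, 38 mm thick, top at z = 400 mm. It stands on four square legs, each 44×44 mm in cross-section, from z = 0 to the seat underside, each flush with a corner of the seat. Four stretchers, 44 mm wide and 26 mm tall, connect adjacent legs with their undersides at z = 285 mm, each running between the inner faces of the legs it joins and aligned with the legs' outer faces on the other axis.

B is a spool: two coaxial disc flanges of radius 109 mm and thickness 22 mm, joined by a core cylinder of radius 43 mm and height 172 mm. The lower flange rests on z = 0 and the three cylinders share a vertical axis.

The spool is on top of the stool.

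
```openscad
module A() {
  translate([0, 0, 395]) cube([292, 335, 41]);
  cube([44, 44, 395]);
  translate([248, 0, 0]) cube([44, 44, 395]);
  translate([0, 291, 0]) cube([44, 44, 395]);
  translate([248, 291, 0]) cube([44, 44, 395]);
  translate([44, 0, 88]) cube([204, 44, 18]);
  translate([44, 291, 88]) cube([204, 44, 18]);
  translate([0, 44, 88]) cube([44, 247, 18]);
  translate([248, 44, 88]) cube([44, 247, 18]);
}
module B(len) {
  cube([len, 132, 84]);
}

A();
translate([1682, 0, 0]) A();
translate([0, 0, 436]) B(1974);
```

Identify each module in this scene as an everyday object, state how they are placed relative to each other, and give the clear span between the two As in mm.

A is a stool. B is a beam. A beam spans the tops of two stools. The clear span between the two stools is 1390 mm.

Second stool starts at x = 1682; first ends at x = 292; clear span = 1682 − 292 = 1390 mm.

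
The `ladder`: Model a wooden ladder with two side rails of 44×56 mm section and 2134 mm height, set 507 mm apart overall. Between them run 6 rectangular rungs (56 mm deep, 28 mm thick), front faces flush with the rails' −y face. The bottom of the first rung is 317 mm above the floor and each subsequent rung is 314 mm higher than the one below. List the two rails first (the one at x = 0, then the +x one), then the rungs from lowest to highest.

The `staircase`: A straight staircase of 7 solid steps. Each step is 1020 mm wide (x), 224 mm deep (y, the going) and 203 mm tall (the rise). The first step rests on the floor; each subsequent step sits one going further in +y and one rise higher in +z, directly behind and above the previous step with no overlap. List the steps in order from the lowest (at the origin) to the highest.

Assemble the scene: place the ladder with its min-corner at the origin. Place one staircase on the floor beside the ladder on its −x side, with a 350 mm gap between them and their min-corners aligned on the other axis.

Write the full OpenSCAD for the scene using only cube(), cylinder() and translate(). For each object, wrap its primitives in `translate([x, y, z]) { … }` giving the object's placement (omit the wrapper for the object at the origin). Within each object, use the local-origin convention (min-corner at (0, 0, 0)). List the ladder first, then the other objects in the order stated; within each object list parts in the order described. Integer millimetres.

cube([44, 56, 2134]);
translate([463, 0, 0]) cube([44, 56, 2134]);
translate([44, 0, 317]) cube([419, 56, 28]);
translate([44, 0, 631]) cube([419, 56, 28]);
translate([44, 0, 945]) cube([419, 56, 28]);
translate([44, 0, 1259]) cube([419, 56, 28]);
translate([44, 0, 1573]) cube([419, 56, 28]);
translate([44, 0, 1887]) cube([419, 56, 28]);
translate([-1370, 0, 0]) {
  cube([1020, 224, 203]);
  translate([0, 224, 203]) cube([1020, 224, 203]);
  translate([0, 448, 406]) cube([1020, 224, 203]);
  translate([0, 672, 609]) cube([1020, 224, 203]);
  translate([0, 896, 812]) cube([1020, 224, 203]);
  translate([0, 1120, 1015]) cube([1020, 224, 203]);
  translate([0, 1344, 1218]) cube([1020, 224, 203]);
}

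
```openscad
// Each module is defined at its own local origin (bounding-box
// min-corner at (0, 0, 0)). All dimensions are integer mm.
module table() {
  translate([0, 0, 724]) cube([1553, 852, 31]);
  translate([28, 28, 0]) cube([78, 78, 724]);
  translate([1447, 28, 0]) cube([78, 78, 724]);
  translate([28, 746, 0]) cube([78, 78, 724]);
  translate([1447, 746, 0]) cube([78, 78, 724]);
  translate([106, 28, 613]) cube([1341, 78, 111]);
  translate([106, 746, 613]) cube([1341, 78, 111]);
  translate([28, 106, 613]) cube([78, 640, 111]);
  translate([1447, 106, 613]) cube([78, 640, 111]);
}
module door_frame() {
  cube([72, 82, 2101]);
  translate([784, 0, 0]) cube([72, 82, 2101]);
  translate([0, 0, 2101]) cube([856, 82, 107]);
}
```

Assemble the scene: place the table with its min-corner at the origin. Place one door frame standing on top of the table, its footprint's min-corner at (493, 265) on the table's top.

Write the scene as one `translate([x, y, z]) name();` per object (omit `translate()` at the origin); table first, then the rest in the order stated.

table();
translate([493, 265, 755]) door_frame();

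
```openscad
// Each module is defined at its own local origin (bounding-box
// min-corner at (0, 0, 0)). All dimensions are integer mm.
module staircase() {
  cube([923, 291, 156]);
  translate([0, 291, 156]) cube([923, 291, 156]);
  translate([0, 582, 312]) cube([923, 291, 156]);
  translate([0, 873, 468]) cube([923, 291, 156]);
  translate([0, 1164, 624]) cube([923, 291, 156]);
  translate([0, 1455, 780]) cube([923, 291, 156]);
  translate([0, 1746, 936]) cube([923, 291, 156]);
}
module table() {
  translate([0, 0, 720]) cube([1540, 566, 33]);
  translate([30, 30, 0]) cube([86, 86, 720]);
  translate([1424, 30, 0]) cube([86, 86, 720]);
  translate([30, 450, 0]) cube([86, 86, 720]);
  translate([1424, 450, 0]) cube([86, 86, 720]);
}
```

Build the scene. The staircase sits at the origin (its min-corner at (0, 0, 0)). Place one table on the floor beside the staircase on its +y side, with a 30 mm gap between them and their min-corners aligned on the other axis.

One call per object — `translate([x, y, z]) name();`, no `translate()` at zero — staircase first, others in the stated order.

staircase();
translate([0, 2067, 0]) table();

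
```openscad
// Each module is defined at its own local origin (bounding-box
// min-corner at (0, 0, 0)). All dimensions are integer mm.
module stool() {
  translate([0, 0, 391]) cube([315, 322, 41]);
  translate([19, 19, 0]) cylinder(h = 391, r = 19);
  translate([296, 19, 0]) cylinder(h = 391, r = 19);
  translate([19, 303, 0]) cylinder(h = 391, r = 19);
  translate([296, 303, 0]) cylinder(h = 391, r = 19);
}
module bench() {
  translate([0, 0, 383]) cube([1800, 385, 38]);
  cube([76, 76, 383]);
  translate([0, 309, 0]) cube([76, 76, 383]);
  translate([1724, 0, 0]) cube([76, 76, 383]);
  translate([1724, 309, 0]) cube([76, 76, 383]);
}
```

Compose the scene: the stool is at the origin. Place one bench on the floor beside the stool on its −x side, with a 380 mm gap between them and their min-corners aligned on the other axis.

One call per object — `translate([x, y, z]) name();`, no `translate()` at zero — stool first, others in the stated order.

stool();
translate([-2180, 0, 0]) bench();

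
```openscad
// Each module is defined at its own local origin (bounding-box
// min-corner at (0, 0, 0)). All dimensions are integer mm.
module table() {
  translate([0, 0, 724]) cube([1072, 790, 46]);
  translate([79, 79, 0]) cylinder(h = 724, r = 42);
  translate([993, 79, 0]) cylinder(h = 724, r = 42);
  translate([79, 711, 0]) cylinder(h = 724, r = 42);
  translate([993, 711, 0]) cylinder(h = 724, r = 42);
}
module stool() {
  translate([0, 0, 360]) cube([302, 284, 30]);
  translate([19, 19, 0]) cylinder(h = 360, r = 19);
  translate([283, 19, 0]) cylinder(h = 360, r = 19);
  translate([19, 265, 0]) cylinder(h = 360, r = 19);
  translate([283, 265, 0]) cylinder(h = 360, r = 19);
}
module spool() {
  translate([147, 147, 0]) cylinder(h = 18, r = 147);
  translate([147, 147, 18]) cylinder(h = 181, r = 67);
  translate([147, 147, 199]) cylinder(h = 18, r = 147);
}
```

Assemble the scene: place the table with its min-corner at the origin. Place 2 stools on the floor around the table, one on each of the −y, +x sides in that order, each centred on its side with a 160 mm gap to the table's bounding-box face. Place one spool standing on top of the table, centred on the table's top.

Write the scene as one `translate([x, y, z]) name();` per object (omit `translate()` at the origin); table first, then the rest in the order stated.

table();
translate([385, -444, 0]) stool();
translate([1232, 253, 0]) stool();
translate([389, 248, 770]) spool();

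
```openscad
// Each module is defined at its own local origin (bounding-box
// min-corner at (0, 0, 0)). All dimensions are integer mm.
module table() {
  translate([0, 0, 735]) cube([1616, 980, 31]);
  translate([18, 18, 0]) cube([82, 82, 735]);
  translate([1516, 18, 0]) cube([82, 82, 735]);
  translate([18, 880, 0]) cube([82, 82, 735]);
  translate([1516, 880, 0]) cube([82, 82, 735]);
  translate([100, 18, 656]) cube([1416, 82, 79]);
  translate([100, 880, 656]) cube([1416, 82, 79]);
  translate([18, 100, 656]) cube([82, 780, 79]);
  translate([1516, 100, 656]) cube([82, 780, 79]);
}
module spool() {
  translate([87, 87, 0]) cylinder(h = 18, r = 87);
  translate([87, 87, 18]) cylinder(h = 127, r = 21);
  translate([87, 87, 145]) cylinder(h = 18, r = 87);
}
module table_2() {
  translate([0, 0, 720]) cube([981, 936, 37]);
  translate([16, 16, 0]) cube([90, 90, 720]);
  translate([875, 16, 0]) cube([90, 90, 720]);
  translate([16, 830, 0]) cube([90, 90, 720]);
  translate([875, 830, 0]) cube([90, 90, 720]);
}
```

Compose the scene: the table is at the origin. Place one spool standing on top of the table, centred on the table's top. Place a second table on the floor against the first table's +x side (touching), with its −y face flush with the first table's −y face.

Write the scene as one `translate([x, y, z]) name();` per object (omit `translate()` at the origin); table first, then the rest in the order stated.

table();
translate([721, 403, 766]) spool();
translate([1616, 0, 0]) table_2();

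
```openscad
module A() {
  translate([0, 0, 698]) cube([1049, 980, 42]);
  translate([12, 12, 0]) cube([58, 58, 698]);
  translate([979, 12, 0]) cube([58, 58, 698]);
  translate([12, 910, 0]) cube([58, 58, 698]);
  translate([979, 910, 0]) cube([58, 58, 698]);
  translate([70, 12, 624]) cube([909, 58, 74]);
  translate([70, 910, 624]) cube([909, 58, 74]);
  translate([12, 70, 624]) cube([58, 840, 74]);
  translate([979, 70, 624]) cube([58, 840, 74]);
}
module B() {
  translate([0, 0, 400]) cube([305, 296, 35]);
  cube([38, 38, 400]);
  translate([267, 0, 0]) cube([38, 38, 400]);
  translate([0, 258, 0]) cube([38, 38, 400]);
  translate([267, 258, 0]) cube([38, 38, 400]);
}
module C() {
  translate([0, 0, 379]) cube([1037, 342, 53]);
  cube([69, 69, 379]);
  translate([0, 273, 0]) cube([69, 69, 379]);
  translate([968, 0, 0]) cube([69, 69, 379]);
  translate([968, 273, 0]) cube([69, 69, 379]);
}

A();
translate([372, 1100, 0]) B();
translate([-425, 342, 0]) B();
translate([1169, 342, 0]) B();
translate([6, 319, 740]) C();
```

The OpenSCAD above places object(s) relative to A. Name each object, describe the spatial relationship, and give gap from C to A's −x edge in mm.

The bench's min-x is at 6; the table's min-x is 0; gap = 6 mm.

A is a table. B is a stool. C is a bench. Three stools sit around the table at the +y, −x, +x sides. The bench is on top of the table, centred. The gap from the bench to the table's −x edge is 6 mm.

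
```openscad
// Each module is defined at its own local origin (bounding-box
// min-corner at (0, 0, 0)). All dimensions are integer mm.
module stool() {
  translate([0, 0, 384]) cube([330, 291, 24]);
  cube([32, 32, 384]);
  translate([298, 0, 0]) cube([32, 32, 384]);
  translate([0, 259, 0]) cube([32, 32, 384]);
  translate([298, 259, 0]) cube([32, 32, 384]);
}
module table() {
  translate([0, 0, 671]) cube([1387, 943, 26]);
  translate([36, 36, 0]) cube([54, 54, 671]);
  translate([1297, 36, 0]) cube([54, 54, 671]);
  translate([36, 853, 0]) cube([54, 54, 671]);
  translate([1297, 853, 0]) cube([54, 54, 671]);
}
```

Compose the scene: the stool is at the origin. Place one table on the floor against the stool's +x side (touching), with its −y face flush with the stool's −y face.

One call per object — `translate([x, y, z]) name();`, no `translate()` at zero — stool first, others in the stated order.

stool();
translate([330, 0, 0]) table();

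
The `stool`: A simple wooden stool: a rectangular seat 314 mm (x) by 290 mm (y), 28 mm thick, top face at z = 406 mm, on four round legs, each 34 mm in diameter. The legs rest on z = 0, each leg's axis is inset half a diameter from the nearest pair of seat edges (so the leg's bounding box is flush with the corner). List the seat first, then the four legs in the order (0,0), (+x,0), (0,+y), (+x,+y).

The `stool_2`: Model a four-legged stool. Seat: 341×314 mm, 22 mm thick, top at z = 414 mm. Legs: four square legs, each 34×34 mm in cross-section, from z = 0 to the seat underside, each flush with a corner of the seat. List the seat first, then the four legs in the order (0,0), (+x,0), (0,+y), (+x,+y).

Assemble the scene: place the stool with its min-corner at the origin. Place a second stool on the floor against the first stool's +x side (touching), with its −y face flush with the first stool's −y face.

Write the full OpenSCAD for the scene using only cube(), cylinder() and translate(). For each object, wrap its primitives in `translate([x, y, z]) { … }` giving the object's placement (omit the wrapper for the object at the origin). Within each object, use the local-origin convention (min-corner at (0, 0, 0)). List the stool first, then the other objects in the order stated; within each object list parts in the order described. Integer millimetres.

translate([0, 0, 378]) cube([314, 290, 28]);
translate([17, 17, 0]) cylinder(h = 378, r = 17);
translate([297, 17, 0]) cylinder(h = 378, r = 17);
translate([17, 273, 0]) cylinder(h = 378, r = 17);
translate([297, 273, 0]) cylinder(h = 378, r = 17);
translate([314, 0, 0]) {
  translate([0, 0, 392]) cube([341, 314, 22]);
  cube([34, 34, 392]);
  translate([307, 0, 0]) cube([34, 34, 392]);
  translate([0, 280, 0]) cube([34, 34, 392]);
  translate([307, 280, 0]) cube([34, 34, 392]);
}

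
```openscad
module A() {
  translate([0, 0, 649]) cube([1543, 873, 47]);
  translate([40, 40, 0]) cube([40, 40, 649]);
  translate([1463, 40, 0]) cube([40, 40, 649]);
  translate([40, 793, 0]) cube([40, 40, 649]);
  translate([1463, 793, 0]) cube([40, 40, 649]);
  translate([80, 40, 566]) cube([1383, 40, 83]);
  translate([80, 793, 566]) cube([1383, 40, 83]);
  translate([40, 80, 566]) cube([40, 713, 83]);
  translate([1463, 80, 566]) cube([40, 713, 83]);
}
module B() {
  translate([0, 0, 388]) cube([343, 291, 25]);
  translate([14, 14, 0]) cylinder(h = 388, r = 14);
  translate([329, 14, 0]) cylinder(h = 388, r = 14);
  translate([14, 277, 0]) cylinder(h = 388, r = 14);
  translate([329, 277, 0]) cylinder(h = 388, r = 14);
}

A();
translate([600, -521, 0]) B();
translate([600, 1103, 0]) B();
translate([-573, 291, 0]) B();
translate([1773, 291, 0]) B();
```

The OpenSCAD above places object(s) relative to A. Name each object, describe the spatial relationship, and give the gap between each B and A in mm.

A is a table. B is a stool. Four stools sit around the table at the −y, +y, −x, +x sides. The gap between each stool and the table is 230 mm.

Each stool's nearest face is 230 mm from the table's bounding box.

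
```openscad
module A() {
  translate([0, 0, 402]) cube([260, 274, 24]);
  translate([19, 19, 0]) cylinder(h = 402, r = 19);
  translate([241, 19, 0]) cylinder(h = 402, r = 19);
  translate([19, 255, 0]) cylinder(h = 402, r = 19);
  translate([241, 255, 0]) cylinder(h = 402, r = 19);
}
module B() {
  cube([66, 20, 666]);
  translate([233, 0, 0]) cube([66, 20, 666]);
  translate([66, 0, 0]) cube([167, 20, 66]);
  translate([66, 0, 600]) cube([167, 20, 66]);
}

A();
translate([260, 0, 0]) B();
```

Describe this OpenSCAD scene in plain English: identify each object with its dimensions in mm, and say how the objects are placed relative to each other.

A is a simple wooden stool: a rectangular seat 260 mm (x) by 274 mm (y), 24 mm thick, top face at z = 426 mm, on four round legs, each 38 mm in diameter. The legs rest on z = 0, each leg's axis is inset half a diameter from the nearest pair of seat edges (so the leg's bounding box is flush with the corner).

B is a picture frame with a 167×534 mm rectangular opening (x by z) and a uniform 66 mm border on every side. Frame depth is 20 mm along y. It is built from two vertical stiles running the full outside height and two horizontal rails spanning the gap between the stiles.

The picture frame is against the stool's +x side, with their −y faces flush.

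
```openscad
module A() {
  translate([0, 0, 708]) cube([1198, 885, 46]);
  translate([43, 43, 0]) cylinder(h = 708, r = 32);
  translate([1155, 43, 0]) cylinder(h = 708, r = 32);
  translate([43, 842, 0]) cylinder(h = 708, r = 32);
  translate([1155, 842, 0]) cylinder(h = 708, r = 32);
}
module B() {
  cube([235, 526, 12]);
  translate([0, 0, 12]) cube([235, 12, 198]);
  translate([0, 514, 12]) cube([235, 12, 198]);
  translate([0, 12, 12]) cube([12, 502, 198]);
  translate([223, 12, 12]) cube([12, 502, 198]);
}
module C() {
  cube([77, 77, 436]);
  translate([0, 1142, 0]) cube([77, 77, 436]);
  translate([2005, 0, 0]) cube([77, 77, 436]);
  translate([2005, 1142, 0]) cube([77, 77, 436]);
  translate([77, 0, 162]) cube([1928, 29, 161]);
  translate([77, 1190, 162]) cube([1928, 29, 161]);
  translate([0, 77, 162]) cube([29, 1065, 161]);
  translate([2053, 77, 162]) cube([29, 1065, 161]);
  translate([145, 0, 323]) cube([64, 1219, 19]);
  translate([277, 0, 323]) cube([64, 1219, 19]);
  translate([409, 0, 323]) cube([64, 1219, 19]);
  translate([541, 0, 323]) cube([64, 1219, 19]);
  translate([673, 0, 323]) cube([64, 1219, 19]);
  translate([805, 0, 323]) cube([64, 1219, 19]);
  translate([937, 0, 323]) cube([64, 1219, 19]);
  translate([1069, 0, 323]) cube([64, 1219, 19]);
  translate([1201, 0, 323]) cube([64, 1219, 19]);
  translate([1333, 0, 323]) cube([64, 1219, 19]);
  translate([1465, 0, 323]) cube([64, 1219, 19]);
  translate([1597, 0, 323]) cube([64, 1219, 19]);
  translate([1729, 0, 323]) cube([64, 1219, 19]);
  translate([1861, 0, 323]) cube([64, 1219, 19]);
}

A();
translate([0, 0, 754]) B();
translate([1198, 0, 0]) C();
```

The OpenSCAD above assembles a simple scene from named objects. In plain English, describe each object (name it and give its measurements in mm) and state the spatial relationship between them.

A is a rectangular dining table. The top is 1198×885×46 mm with its upper surface at z = 754 mm. It stands on four round legs of 64 mm diameter, each leg's bounding box inset 11 mm from the nearest pair of top edges, running from the floor to the underside of the top.

B is an open-topped rectangular box: outside dimensions 235×526×210 mm, with a uniform wall and base thickness of 12 mm. The base is a full 235×526 slab on the floor; four walls sit on top of the base. The front and back walls (the −y and +y sides) span the full width; the two side walls fit between them.

C is a bed frame 2082 mm long (x) by 1219 mm wide (y). Four 77×77 mm corner posts, 436 mm tall, at the corners of the footprint. Four rails of 29 mm thickness and 161 mm height run between adjacent posts with their undersides at z = 162 mm, their outer faces flush with the outside of the frame (the two x-running rails run between the posts' inner faces; the two y-running rails run between the posts' inner faces). 14 slats, each 64 mm wide (x) and 19 mm thick, lie across the top of the two x-running rails, running the full 1219 mm width of the frame in y; the slats are evenly spaced along x between the inner faces of the end posts with equal gaps (rounded down to the nearest mm) at the −x end and between each pair — any rounding remainder accumulates at the +x end.

The open box is on top of the table. The bed frame is against the table's +x side, with their −y faces flush.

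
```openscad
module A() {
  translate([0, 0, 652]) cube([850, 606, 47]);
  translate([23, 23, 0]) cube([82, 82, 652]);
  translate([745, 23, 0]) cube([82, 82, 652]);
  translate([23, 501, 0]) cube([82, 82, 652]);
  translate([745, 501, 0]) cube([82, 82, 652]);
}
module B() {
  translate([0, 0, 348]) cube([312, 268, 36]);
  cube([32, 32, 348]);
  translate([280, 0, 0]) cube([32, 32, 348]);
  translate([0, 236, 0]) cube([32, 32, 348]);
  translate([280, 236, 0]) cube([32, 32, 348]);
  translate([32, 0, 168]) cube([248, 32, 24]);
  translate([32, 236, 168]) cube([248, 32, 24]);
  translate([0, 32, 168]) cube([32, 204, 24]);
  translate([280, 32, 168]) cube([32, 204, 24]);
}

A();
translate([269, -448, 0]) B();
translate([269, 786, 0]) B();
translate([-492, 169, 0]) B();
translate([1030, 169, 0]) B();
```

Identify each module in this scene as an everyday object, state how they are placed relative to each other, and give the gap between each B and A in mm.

A is a table. B is a stool. Four stools sit around the table at the −y, +y, −x, +x sides. The gap between each stool and the table is 180 mm.

Each stool's nearest face is 180 mm from the table's bounding box.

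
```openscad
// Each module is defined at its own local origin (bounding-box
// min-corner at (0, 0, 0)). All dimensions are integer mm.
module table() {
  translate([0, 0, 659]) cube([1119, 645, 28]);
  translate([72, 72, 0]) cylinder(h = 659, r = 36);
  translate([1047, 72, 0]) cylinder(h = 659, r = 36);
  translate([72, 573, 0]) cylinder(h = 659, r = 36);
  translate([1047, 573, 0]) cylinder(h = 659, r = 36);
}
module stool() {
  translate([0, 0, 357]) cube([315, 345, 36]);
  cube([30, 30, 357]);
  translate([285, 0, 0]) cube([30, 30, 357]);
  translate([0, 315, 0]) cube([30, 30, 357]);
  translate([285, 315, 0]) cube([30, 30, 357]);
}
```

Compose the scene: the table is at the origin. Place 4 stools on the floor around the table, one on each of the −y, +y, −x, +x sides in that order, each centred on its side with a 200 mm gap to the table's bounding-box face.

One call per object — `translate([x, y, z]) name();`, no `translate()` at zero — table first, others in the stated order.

table();
translate([402, -545, 0]) stool();
translate([402, 845, 0]) stool();
translate([-515, 150, 0]) stool();
translate([1319, 150, 0]) stool();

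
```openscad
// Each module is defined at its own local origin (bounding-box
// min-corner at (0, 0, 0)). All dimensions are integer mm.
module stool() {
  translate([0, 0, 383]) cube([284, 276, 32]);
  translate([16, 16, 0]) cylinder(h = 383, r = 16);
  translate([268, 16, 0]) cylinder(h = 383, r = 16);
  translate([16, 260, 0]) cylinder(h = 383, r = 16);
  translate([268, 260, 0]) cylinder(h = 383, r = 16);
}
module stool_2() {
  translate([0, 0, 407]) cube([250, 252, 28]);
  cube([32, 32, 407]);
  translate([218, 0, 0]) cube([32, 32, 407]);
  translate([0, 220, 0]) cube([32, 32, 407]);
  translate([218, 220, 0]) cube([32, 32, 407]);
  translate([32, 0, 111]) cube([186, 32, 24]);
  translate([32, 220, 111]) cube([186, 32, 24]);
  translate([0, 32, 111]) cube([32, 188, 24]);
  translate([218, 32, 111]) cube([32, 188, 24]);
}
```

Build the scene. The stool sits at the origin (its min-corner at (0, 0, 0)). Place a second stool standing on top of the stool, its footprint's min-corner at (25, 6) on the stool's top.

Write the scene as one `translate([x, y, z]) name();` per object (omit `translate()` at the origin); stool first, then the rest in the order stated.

stool();
translate([25, 6, 415]) stool_2();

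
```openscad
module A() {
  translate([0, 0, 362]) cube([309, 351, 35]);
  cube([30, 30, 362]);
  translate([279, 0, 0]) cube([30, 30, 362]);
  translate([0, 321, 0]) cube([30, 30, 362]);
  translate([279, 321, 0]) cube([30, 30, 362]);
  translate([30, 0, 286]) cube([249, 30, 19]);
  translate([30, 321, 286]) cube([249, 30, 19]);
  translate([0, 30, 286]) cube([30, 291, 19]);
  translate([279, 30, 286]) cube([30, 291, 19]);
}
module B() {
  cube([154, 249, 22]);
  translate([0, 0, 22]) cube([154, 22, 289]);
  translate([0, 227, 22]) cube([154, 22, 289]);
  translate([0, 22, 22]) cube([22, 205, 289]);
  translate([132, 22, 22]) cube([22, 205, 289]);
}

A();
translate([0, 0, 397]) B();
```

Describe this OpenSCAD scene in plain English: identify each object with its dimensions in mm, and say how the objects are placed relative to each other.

A is a four-legged stool. The seat is 309×351 mm, 35 mm thick, top at z = 397 mm. It stands on four square legs, each 30×30 mm in cross-section, from z = 0 to the seat underside, each flush with a corner of the seat. Four stretchers, 30 mm wide and 19 mm tall, connect adjacent legs with their undersides at z = 286 mm, each running between the inner faces of the legs it joins and aligned with the legs' outer faces on the other axis.

B is an open storage box with external size 154×249×311 mm and wall thickness 22 mm (the base is also 22 mm thick). The base covers the whole footprint; the four walls stand on the base, with the y-facing walls full-width and the x-facing walls fitting between their inner faces.

The open box is on top of the stool.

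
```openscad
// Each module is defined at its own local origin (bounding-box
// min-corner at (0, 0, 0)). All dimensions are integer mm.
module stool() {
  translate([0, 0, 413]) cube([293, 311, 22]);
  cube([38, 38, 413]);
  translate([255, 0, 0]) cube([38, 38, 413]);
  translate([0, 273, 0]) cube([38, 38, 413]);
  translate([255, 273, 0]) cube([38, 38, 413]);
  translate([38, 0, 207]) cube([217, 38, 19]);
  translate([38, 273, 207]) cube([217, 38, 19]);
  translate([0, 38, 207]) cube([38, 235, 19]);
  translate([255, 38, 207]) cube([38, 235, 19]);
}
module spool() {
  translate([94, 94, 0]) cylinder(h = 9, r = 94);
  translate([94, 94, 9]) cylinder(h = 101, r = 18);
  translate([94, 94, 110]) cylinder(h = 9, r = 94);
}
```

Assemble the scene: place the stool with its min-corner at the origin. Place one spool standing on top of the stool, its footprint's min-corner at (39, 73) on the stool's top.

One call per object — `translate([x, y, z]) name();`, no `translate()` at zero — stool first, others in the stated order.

stool();
translate([39, 73, 435]) spool();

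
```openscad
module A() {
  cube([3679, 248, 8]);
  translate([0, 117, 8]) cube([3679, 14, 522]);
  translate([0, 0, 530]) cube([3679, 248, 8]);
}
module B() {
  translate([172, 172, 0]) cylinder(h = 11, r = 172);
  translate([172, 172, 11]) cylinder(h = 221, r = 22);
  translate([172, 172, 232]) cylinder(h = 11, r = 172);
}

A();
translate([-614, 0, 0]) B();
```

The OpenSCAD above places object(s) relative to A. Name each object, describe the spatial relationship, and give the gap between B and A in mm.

A is an I-beam. B is a spool. The spool is on the floor beside the I-beam on its −x side. The gap between the spool and the I-beam is 270 mm.

The spool's nearest face is 270 mm from the I-beam's −x face.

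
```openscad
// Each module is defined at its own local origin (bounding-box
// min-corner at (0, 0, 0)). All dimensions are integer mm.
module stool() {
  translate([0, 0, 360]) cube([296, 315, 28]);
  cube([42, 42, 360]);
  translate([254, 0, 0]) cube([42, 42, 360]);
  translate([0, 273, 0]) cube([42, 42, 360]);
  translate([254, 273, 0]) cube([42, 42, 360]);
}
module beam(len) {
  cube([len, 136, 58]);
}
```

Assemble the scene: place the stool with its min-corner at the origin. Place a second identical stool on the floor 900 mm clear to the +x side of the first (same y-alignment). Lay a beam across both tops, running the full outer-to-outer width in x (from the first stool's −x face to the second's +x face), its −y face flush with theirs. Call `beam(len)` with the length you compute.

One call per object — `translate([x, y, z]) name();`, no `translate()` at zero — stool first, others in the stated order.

stool();
translate([1196, 0, 0]) stool();
translate([0, 0, 388]) beam(1492);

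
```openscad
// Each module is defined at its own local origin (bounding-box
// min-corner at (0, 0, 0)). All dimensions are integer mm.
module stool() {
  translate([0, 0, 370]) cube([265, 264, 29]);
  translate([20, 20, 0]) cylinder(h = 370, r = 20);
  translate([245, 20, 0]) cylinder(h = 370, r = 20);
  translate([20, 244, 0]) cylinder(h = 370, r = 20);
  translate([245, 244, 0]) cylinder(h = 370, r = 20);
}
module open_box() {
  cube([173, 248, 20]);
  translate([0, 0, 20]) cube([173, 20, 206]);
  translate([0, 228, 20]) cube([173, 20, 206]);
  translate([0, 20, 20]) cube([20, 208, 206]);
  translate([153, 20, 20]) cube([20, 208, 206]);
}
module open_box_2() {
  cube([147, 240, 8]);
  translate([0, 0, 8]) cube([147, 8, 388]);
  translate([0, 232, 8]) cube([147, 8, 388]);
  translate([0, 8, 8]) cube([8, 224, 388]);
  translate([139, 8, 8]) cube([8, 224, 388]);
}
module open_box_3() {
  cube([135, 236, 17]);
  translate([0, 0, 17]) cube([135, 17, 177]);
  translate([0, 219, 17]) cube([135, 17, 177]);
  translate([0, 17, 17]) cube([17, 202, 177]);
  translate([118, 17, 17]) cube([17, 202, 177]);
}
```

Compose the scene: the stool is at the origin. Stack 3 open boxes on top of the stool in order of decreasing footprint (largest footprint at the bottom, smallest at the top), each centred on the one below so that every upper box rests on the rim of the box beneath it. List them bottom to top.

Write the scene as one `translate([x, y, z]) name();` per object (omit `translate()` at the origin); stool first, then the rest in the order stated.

stool();
translate([46, 8, 399]) open_box();
translate([59, 12, 625]) open_box_2();
translate([65, 14, 1021]) open_box_3();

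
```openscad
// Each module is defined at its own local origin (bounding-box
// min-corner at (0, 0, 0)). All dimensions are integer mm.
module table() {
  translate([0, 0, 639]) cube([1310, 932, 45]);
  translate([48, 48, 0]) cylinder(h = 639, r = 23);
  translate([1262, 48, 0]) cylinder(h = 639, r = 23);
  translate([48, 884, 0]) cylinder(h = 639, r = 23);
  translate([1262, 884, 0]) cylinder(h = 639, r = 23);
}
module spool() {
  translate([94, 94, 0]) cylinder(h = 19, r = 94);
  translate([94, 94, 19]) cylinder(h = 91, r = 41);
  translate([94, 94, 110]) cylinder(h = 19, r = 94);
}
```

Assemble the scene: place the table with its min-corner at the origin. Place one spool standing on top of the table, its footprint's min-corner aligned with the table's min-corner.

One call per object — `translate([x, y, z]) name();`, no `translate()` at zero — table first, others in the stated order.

table();
translate([0, 0, 684]) spool();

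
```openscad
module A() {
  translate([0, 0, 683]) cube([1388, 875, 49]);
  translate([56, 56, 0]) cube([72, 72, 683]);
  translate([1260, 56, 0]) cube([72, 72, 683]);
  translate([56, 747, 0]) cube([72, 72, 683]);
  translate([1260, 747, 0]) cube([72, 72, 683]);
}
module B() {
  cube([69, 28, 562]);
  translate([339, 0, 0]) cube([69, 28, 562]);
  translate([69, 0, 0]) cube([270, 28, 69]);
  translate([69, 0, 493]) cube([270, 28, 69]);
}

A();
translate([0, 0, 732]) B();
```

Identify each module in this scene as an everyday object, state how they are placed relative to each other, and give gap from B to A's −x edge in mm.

A is a table. B is a picture frame. The picture frame is on top of the table. The gap from the picture frame to the table's −x edge is 0 mm.

The picture frame's min-x is at 0; the table's min-x is 0; gap = 0 mm.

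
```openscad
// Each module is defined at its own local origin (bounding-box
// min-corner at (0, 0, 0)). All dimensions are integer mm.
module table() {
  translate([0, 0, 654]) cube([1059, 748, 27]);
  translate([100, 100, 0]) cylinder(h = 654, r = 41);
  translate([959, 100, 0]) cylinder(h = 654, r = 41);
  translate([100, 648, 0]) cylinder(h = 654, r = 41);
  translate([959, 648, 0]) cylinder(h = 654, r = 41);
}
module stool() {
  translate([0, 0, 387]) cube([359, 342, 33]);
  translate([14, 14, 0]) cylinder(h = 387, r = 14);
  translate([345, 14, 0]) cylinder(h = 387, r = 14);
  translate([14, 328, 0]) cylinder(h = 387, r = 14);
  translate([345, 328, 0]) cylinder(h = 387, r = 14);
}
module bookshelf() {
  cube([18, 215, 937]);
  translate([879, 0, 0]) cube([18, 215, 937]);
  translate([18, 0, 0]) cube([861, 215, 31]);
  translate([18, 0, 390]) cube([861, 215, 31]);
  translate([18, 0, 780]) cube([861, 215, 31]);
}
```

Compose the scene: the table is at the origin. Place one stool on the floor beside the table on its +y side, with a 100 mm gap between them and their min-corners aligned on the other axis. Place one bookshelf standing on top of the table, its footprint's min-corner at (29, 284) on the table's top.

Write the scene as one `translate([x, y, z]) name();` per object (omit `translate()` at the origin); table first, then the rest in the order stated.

table();
translate([0, 848, 0]) stool();
translate([29, 284, 681]) bookshelf();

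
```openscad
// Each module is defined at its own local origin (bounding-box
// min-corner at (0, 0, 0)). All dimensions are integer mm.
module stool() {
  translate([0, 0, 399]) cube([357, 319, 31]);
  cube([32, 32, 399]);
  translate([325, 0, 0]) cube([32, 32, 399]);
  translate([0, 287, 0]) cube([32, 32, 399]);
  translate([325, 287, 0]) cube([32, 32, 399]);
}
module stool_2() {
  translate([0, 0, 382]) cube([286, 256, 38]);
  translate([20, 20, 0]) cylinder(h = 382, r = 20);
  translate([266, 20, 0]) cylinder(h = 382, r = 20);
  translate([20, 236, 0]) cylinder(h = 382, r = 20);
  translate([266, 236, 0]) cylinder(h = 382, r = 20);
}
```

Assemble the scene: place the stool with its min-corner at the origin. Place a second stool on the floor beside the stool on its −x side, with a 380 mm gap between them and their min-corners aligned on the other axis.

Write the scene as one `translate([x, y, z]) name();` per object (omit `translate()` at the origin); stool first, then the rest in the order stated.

stool();
translate([-666, 0, 0]) stool_2();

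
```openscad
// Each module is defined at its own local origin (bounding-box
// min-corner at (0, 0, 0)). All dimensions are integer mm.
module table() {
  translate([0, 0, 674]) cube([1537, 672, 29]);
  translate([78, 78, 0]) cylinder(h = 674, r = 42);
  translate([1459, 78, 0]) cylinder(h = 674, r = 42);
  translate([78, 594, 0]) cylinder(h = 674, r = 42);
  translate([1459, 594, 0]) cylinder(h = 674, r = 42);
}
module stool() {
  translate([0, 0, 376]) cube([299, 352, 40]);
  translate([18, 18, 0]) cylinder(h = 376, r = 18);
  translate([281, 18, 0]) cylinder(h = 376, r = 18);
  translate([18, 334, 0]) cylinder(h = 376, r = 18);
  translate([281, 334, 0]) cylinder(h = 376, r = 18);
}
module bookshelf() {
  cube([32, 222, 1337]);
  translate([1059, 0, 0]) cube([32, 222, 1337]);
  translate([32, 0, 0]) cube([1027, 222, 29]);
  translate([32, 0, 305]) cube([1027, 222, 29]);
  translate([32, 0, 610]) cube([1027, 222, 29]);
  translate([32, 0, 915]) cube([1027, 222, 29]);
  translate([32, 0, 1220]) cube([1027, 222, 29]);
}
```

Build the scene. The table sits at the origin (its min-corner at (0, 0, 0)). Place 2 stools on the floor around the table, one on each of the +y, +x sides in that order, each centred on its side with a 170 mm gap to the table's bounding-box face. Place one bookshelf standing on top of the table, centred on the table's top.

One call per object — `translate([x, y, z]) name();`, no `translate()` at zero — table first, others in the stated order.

table();
translate([619, 842, 0]) stool();
translate([1707, 160, 0]) stool();
translate([223, 225, 703]) bookshelf();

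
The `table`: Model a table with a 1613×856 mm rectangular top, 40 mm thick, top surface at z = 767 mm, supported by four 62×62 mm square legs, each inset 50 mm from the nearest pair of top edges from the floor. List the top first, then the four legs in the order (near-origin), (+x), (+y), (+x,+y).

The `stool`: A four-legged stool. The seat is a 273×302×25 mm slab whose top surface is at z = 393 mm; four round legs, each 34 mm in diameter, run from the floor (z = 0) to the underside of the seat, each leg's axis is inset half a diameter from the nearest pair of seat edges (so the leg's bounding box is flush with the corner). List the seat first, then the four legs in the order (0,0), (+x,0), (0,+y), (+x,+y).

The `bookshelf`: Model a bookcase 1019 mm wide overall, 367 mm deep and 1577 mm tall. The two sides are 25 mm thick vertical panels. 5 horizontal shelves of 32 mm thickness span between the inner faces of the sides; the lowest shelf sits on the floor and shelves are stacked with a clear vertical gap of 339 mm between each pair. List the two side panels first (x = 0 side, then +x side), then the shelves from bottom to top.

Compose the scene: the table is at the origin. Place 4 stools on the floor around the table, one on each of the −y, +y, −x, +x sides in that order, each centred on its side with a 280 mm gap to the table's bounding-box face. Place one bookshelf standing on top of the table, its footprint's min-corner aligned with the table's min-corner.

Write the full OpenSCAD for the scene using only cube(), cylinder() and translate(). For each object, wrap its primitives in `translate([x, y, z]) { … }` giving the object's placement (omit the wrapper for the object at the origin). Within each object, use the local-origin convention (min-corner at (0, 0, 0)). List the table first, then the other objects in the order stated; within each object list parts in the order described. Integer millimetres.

translate([0, 0, 727]) cube([1613, 856, 40]);
translate([50, 50, 0]) cube([62, 62, 727]);
translate([1501, 50, 0]) cube([62, 62, 727]);
translate([50, 744, 0]) cube([62, 62, 727]);
translate([1501, 744, 0]) cube([62, 62, 727]);
translate([670, -582, 0]) {
  translate([0, 0, 368]) cube([273, 302, 25]);
  translate([17, 17, 0]) cylinder(h = 368, r = 17);
  translate([256, 17, 0]) cylinder(h = 368, r = 17);
  translate([17, 285, 0]) cylinder(h = 368, r = 17);
  translate([256, 285, 0]) cylinder(h = 368, r = 17);
}
translate([670, 1136, 0]) {
  translate([0, 0, 368]) cube([273, 302, 25]);
  translate([17, 17, 0]) cylinder(h = 368, r = 17);
  translate([256, 17, 0]) cylinder(h = 368, r = 17);
  translate([17, 285, 0]) cylinder(h = 368, r = 17);
  translate([256, 285, 0]) cylinder(h = 368, r = 17);
}
translate([-553, 277, 0]) {
  translate([0, 0, 368]) cube([273, 302, 25]);
  translate([17, 17, 0]) cylinder(h = 368, r = 17);
  translate([256, 17, 0]) cylinder(h = 368, r = 17);
  translate([17, 285, 0]) cylinder(h = 368, r = 17);
  translate([256, 285, 0]) cylinder(h = 368, r = 17);
}
translate([1893, 277, 0]) {
  translate([0, 0, 368]) cube([273, 302, 25]);
  translate([17, 17, 0]) cylinder(h = 368, r = 17);
  translate([256, 17, 0]) cylinder(h = 368, r = 17);
  translate([17, 285, 0]) cylinder(h = 368, r = 17);
  translate([256, 285, 0]) cylinder(h = 368, r = 17);
}
translate([0, 0, 767]) {
  cube([25, 367, 1577]);
  translate([994, 0, 0]) cube([25, 367, 1577]);
  translate([25, 0, 0]) cube([969, 367, 32]);
  translate([25, 0, 371]) cube([969, 367, 32]);
  translate([25, 0, 742]) cube([969, 367, 32]);
  translate([25, 0, 1113]) cube([969, 367, 32]);
  translate([25, 0, 1484]) cube([969, 367, 32]);
}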